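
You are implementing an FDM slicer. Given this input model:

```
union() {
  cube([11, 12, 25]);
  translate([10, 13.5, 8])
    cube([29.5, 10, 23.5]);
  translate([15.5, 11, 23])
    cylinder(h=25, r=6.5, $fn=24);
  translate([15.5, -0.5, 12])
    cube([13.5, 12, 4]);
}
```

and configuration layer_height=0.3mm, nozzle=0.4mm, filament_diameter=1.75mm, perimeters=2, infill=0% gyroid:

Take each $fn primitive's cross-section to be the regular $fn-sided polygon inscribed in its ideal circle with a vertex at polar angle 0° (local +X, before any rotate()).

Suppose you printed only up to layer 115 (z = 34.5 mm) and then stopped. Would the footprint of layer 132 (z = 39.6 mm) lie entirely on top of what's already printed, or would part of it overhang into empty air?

Compare the two slices. At z = 34.5: the cube is absent (z outside [0, 25]); the cube at (10, 13.5) does not reach this height (z outside [8, 31.5]); the r=6.5 cylinder at (15.5, 11) gives a regular 24-gon of circumradius 6.5 (constant along its height) (area = (24/2)·6.500²·sin(360°/24) = 131.22 mm²); the cube at (15.5, -0.5) is absent (z outside [12, 16]); Taking the union: only the r=6.5 cylinder at (15.5, 11) is present, so the union is just that shape — area = 131.22 mm². At z = 39.6: the cube is not intersected at this z (z outside [0, 25]); the cube at (10, 13.5) is absent (z outside [8, 31.5]); the cylinder at (15.5, 11): section is a regular 24-gon, circumradius r=6.5 (area = (24/2)·6.500²·sin(360°/24) = 131.22 mm²); the cube at (15.5, -0.5) is absent (z outside [12, 16]); Taking the union: only the r=6.5 cylinder at (15.5, 11) is present, so the union is just that shape — area = 131.22 mm². Checking containment: the cross-section at z = 39.6 is a subset of the cross-section at z = 34.5.

entirely on top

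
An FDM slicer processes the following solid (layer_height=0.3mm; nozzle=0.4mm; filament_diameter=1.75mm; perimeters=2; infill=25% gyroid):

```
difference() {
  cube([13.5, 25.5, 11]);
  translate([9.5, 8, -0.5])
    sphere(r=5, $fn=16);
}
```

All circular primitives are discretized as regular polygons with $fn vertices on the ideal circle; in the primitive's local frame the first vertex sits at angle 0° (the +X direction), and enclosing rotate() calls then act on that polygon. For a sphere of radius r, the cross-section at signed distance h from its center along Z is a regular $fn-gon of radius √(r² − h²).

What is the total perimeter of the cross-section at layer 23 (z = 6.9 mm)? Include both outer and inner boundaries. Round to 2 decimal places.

78.00 mm

At z = 6.9 mm: the cube is present — its section is the full 13.5×25.5 rectangle (perimeter 78.00 mm); the sphere at (9.5, 8) is not intersected at this z (|z−center|=7.400 > r=5); Taking the first minus the rest: none of the subtracted shapes is present at this height, so the 13.5×25.5 cube is unchanged — boundary = 78.00 mm. Overall, the cross-section is a single solid region. Total boundary length (outer) = 78.00 mm.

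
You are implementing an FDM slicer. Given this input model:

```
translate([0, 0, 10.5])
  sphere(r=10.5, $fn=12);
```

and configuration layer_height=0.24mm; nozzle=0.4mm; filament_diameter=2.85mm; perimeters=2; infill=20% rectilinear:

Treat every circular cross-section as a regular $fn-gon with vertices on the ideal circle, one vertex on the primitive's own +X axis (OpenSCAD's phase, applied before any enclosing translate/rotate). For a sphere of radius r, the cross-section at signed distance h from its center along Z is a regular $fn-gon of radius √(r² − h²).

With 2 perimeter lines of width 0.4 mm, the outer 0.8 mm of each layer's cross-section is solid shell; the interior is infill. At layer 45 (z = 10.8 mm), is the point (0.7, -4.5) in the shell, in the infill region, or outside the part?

infill

At z = 10.8 mm: the r=10.5 sphere contributes a regular 12-gon of circumradius √(10.5²−0.3²) = 10.496. Overall, the cross-section is a single solid region. The nearest boundary edge runs (-0.00, -10.50)→(5.25, -9.09); distance from the point to it = 5.61 mm. The point is inside the cross-section and 5.61 mm from the nearest boundary — more than the 0.8 mm shell width (2 × 0.4), so it's in the infill interior.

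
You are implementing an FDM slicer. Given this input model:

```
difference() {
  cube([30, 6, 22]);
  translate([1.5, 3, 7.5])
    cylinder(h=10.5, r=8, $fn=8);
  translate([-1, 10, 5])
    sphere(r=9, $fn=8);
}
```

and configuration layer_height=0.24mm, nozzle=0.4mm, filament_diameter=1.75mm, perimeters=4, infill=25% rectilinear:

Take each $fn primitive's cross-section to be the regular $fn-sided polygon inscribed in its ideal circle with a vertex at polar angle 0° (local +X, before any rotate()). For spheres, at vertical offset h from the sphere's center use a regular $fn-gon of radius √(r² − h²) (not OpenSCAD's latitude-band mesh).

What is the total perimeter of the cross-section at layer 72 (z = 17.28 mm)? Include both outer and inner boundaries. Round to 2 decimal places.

55.98 mm

At z = 17.28 mm: the cube (footprint 30×6) is included at this height (perimeter 72.00 mm); the r=8 cylinder at (1.5, 3) gives a regular 8-gon of circumradius 8 (constant along its height) (perimeter = 2·8·8.000·sin(180°/8) = 48.98 mm); the sphere at (-1, 10) is not intersected at this z (|z−center|=12.280 > r=9); Taking the first minus the rest: starting from the 30×6 cube, the r=8 cylinder at (1.5, 3) partially overlaps it — only the 53.27 mm² overlap (of its 181.02 mm²) is removed, clipping the outline — boundary = 55.98 mm. Overall, the cross-section is a single solid region. Total boundary length (outer) = 55.98 mm.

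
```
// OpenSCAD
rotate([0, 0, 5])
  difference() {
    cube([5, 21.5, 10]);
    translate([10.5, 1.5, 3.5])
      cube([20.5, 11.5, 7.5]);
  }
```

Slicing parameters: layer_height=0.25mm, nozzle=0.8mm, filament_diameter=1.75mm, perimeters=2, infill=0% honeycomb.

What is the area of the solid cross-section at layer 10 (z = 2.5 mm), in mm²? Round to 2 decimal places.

At z = 2.5 mm: the cube is present — its section is the full 5×21.5 rectangle (area 107.50 mm²); the cube at (10.5, 1.5) is absent (z outside [3.5, 11]); After the difference (first − rest): none of the subtracted shapes is present at this height, so the 5×21.5 cube is unchanged — area = 107.50 mm²; (whole slice rotated 5° about Z — lengths, areas and connectivity unchanged). Overall, the cross-section is a single solid region. Net area = 107.50 mm².

107.50 mm²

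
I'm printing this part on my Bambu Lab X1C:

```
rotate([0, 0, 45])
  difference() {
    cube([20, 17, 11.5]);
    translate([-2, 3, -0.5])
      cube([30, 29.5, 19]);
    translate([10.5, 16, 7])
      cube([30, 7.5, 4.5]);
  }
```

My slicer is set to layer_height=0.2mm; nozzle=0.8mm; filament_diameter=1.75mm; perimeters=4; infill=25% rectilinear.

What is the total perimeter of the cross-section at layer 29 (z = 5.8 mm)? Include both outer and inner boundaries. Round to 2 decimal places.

At z = 5.8 mm: the cube (footprint 20×17) is included at this height (perimeter 74.00 mm); the cube at (-2, 3) is present — its section is the full 30×29.5 rectangle (perimeter 119.00 mm); the cube at (10.5, 16) is absent (z outside [7, 11.5]); Taking the first minus the rest: starting from the 20×17 cube, the 30×29.5 cube at (-2, 3) partially overlaps it — only the 280.00 mm² overlap (of its 885.00 mm²) is removed, clipping the outline — boundary = 46.00 mm; (rotated 45° about Z; rotation is an isometry so areas/perimeters/island counts are preserved). Overall, the cross-section is a single solid region. Total boundary length (outer) = 46.00 mm.

46.00 mm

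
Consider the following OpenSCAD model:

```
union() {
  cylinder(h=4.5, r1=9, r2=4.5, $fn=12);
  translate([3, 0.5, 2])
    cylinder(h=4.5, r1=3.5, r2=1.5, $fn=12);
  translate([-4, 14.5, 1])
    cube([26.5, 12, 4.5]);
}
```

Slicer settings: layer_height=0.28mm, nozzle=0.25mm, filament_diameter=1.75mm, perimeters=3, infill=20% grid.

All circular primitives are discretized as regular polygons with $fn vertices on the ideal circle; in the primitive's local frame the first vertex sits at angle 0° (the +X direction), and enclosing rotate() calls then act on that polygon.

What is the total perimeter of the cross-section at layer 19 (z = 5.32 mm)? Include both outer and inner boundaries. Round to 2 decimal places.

89.58 mm

At z = 5.32 mm: the cone is not intersected at this z (z outside [0, 4.5]); the cone at (3, 0.5): at t=0.738 of its height the radius interpolates to r₁+(r₂−r₁)t = 2.024, giving a regular 12-gon of that circumradius (perimeter = 2·12·2.024·sin(180°/12) = 12.58 mm); the cube at (-4, 14.5) is present — its section is the full 26.5×12 rectangle (perimeter 77.00 mm); Combining (union): the 2 present regions are separate (no shared area or edge), so areas and boundary lengths simply add and each stays a separate island — boundary = 89.58 mm. Overall, the cross-section has 2 separate islands. Total boundary length (outer) = 89.58 mm.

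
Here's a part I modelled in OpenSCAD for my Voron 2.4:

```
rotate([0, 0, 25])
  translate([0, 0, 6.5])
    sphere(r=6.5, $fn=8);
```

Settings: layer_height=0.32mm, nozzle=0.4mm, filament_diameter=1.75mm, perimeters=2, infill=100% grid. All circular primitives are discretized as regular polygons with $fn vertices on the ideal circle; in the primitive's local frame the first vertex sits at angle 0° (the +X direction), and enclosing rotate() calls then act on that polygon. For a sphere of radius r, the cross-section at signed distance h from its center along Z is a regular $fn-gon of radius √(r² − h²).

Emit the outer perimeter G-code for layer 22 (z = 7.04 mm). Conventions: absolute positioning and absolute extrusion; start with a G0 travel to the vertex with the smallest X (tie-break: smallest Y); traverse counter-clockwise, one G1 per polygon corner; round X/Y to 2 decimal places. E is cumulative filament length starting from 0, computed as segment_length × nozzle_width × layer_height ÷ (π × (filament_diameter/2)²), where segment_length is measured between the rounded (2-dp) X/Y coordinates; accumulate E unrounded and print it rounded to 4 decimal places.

G0 X-6.09 Y2.22 Z7.04
G1 X-5.87 Y-2.74 E0.2642
G1 X-2.22 Y-6.09 E0.5279
G1 X2.74 Y-5.87 E0.7921
G1 X6.09 Y-2.22 E1.0557
G1 X5.87 Y2.74 E1.3199
G1 X2.22 Y6.09 E1.5836
G1 X-2.74 Y5.87 E1.8478
G1 X-6.09 Y2.22 E2.1114

At z = 7.04 mm: the r=6.5 sphere contributes a regular 8-gon of circumradius √(6.5²−0.54²) = 6.478; (whole slice rotated 25° about Z — lengths, areas and connectivity unchanged). The outline is a single polygon with 8 vertices. Extrusion per mm of travel: 0.4 × 0.32 / (π × 0.875²) = 0.053216. Accumulating E over each segment gives final E = 2.1114.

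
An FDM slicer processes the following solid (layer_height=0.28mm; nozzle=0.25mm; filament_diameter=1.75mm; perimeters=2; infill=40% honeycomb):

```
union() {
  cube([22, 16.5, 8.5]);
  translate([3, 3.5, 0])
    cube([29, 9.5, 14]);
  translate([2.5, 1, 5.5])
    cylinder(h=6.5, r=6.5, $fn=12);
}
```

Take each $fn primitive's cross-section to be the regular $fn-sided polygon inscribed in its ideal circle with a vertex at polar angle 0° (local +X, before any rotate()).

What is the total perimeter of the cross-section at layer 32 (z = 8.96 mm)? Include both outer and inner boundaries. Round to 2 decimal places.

At z = 8.96 mm: the cube is absent (z outside [0, 8.5]); the cube at (3, 3.5) (footprint 29×9.5) is included at this height (perimeter 77.00 mm); the r=6.5 cylinder at (2.5, 1) gives a regular 12-gon of circumradius 6.5 (constant along its height) (perimeter = 2·12·6.500·sin(180°/12) = 40.38 mm); Merging all regions: the regions partially overlap (shared area 14.31 mm²), so the edge portions inside another operand are dropped and the merged outline is re-measured after clipping — boundary = 101.19 mm. Overall, the cross-section is a single solid region. Total boundary length (outer) = 101.19 mm.

101.19 mm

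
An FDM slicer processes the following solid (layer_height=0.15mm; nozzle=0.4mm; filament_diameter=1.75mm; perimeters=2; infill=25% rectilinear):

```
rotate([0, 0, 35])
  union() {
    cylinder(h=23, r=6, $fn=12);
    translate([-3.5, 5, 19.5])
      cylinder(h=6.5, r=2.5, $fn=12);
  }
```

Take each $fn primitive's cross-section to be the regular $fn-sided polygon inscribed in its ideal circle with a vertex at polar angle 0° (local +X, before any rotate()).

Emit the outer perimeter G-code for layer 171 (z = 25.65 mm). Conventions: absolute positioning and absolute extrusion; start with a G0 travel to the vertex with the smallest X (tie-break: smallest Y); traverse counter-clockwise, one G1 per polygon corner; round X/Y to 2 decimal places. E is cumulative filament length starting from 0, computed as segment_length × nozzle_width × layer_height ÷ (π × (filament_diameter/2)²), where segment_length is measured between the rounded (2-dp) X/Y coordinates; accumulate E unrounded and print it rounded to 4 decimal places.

At z = 25.65 mm: the cylinder is not intersected at this z (z outside [0, 23]); the cylinder at (-3.5, 5): section is a regular 12-gon, circumradius r=2.5; Taking the union: only the r=2.5 cylinder at (-3.5, 5) is present, so the union is just that shape — 1 connected region; (whole slice rotated 35° about Z — lengths, areas and connectivity unchanged). The outline is a single polygon with 12 vertices. Extrusion per mm of travel: 0.4 × 0.15 / (π × 0.875²) = 0.024945. Accumulating E over each segment gives final E = 0.3874.

G0 X-8.23 Y1.87 Z25.65
G1 X-7.78 Y0.65 E0.0324
G1 X-6.79 Y-0.18 E0.0647
G1 X-5.52 Y-0.40 E0.0968
G1 X-4.30 Y0.04 E0.1292
G1 X-3.47 Y1.03 E0.1614
G1 X-3.24 Y2.31 E0.1938
G1 X-3.69 Y3.52 E0.2260
G1 X-4.68 Y4.35 E0.2583
G1 X-5.95 Y4.58 E0.2905
G1 X-7.17 Y4.14 E0.3228
G1 X-8.00 Y3.14 E0.3552
G1 X-8.23 Y1.87 E0.3874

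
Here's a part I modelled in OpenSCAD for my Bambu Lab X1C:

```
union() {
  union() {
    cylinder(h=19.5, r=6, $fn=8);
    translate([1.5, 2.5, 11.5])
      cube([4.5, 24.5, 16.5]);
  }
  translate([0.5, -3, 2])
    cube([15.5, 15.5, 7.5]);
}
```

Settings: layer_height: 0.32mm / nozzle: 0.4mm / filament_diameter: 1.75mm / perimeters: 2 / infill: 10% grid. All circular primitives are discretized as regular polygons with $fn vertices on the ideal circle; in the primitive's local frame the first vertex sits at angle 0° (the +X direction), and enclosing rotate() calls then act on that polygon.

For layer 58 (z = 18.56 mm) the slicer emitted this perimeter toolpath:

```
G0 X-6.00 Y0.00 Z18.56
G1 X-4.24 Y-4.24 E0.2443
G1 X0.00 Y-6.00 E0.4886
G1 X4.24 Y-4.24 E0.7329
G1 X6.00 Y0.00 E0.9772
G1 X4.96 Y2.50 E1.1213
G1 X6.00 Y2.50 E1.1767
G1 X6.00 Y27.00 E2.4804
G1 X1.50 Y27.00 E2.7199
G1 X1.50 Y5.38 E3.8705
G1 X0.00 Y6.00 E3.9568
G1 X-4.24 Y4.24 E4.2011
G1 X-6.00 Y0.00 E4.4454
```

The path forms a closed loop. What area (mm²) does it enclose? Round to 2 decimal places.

Apply the shoelace formula to the sequence of (X, Y) vertices; enclosed area = 205.06 mm².

205.06 mm²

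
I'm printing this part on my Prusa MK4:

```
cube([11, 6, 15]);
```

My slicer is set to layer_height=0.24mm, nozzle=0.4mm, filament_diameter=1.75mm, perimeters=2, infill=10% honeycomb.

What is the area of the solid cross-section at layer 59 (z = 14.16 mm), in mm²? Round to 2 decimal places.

66.00 mm²

At z = 14.16 mm: the cube (footprint 11×6) is included at this height (area 66.00 mm²). Overall, the cross-section is a single solid region. Net area = 66.00 mm².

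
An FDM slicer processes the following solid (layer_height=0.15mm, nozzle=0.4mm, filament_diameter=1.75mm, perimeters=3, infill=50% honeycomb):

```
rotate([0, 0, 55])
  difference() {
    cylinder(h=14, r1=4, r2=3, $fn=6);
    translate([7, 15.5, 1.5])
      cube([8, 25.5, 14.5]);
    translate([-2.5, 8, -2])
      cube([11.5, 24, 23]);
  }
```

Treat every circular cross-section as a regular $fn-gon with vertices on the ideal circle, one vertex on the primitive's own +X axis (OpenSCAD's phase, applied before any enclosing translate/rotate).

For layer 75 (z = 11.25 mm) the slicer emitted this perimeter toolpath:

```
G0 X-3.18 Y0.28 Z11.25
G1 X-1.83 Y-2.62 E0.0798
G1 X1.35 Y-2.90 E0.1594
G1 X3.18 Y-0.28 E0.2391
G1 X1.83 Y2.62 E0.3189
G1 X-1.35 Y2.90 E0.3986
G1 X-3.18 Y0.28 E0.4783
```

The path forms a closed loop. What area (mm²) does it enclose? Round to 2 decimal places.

26.53 mm²

Apply the shoelace formula to the sequence of (X, Y) vertices; enclosed area = 26.53 mm².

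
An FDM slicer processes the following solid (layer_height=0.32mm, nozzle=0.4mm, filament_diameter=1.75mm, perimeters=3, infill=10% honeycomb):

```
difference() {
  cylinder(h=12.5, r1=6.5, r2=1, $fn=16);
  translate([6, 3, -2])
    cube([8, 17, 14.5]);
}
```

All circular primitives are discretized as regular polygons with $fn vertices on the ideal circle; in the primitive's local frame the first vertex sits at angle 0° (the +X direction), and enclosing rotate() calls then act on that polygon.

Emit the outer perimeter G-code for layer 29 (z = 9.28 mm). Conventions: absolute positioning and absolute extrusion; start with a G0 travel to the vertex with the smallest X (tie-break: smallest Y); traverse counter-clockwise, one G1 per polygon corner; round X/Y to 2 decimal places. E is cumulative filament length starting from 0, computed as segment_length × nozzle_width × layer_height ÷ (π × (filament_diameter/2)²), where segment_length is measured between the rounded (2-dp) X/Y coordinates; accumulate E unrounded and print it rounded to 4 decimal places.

At z = 9.28 mm: the cone: at t=0.742 of its height the radius interpolates to r₁+(r₂−r₁)t = 2.417, giving a regular 16-gon of that circumradius; the cube at (6, 3) (footprint 8×17) is included at this height; Taking the first minus the rest: starting from the cone, the 8×17 cube at (6, 3) misses the remaining region (no effect) — 1 connected region. The outline is a single polygon with 16 vertices. Extrusion per mm of travel: 0.4 × 0.32 / (π × 0.875²) = 0.053216. Accumulating E over each segment gives final E = 0.8026.

G0 X-2.42 Y0.00 Z9.28
G1 X-2.23 Y-0.92 E0.0500
G1 X-1.71 Y-1.71 E0.1003
G1 X-0.92 Y-2.23 E0.1507
G1 X0.00 Y-2.42 E0.2006
G1 X0.92 Y-2.23 E0.2506
G1 X1.71 Y-1.71 E0.3010
G1 X2.23 Y-0.92 E0.3513
G1 X2.42 Y0.00 E0.4013
G1 X2.23 Y0.92 E0.4513
G1 X1.71 Y1.71 E0.5016
G1 X0.92 Y2.23 E0.5519
G1 X0.00 Y2.42 E0.6019
G1 X-0.92 Y2.23 E0.6519
G1 X-1.71 Y1.71 E0.7023
G1 X-2.23 Y0.92 E0.7526
G1 X-2.42 Y0.00 E0.8026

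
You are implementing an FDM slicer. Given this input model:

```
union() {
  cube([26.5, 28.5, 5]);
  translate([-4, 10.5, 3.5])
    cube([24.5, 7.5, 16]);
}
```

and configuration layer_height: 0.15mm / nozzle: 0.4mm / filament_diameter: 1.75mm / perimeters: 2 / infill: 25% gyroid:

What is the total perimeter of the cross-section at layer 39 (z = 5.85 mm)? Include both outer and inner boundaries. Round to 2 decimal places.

At z = 5.85 mm: the cube is absent (z outside [0, 5]); the cube at (-4, 10.5) is present — its section is the full 24.5×7.5 rectangle (perimeter 64.00 mm); Combining (union): only the 24.5×7.5 cube at (-4, 10.5) is present, so the union is just that shape — boundary = 64.00 mm. Overall, the cross-section is a single solid region. Total boundary length (outer) = 64.00 mm.

64.00 mm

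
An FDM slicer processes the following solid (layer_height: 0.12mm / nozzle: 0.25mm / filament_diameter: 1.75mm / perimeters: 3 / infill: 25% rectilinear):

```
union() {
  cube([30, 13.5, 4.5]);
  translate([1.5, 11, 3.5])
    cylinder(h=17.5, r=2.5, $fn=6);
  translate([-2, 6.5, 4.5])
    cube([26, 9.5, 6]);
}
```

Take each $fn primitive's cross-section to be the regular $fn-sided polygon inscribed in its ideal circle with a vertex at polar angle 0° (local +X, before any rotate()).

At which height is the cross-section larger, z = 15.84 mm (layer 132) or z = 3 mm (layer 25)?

Layer 132 (z = 15.84): the cube is not intersected at this z (z outside [0, 4.5]); the r=2.5 cylinder at (1.5, 11) contributes a regular 6-gon of circumradius 2.5 (area = (6/2)·2.500²·sin(360°/6) = 16.24 mm²); the cube at (-2, 6.5) is absent (z outside [4.5, 10.5]); Combining (union): only the r=2.5 cylinder at (1.5, 11) is present, so the union is just that shape — area = 16.24 mm². So its area = 16.24 mm². Layer 25 (z = 3): the cube (footprint 30×13.5) is included at this height (area 405.00 mm²); the cylinder at (1.5, 11) does not reach this height (z outside [3.5, 21]); the cube at (-2, 6.5) does not reach this height (z outside [4.5, 10.5]); Merging all regions: only the 30×13.5 cube is present, so the union is just that shape — area = 405.00 mm². So its area = 405.00 mm². Layer 25 is larger (405.00 vs 16.24 mm²).

layer 25 (z = 3 mm)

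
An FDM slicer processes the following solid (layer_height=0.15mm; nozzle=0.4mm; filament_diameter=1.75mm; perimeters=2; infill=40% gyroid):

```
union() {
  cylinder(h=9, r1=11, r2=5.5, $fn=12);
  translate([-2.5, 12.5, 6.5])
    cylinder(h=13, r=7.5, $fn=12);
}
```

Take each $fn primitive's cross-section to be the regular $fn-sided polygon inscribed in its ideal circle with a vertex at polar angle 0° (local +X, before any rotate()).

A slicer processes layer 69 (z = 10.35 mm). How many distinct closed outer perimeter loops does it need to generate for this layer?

At z = 10.35 mm: the cone is not intersected at this z (z outside [0, 9]); the r=7.5 cylinder at (-2.5, 12.5) contributes a regular 12-gon of circumradius 7.5; Merging all regions: only the r=7.5 cylinder at (-2.5, 12.5) is present, so the union is just that shape — 1 connected region. The result has 1 disconnected region.

1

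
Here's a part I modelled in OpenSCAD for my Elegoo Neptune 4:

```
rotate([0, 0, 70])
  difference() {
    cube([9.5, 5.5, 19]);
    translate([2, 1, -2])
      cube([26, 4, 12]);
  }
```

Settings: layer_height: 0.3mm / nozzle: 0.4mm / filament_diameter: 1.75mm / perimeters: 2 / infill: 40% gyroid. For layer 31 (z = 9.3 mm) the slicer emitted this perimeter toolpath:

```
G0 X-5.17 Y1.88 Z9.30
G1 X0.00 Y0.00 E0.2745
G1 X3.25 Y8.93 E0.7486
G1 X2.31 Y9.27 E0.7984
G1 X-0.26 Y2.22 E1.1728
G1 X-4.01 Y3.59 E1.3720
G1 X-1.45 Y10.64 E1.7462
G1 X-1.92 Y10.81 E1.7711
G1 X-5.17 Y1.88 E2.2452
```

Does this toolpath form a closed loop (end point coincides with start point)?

Start point (G0): (-5.17, 1.88). End point (last G1): the path returns to the start — closed.

yes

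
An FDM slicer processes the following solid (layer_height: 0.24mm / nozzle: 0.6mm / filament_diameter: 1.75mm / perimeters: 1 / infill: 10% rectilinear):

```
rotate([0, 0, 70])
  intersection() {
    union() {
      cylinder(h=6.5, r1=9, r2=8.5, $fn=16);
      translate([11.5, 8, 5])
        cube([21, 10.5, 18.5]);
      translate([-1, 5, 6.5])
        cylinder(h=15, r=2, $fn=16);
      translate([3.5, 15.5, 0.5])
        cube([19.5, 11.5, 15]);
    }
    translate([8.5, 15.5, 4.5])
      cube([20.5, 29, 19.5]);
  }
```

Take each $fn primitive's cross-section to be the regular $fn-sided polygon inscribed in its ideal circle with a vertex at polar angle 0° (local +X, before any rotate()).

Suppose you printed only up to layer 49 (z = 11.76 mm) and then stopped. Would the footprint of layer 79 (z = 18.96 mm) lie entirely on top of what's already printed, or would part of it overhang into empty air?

Compare the two slices. At z = 11.76: the cone is not intersected at this z (z outside [0, 6.5]); the cube at (11.5, 8) (footprint 21×10.5) is included at this height (area 220.50 mm²); the cylinder at (-1, 5): section is a regular 16-gon, circumradius r=2 (area = (16/2)·2.000²·sin(360°/16) = 12.25 mm²); the cube at (3.5, 15.5) is present — its section is the full 19.5×11.5 rectangle (area 224.25 mm²); Taking the union: the regions partially overlap — summed areas 457.00 mm² minus the doubly-counted overlap 34.50 mm² gives 422.50 mm² — area = 422.50 mm²; the cube at (8.5, 15.5) (footprint 20.5×29) is included at this height (area 594.50 mm²); After intersecting: the 20.5×29 cube at (8.5, 15.5) partially overlaps the result so far; clipping to the common part keeps 184.75 mm² — area = 184.75 mm²; (rotated 70° about Z; rotation is an isometry so areas/perimeters/island counts are preserved). At z = 18.96: the cone does not reach this height (z outside [0, 6.5]); the 21×10.5 cube at (11.5, 8) contributes its full rectangle (area 220.50 mm²); the r=2 cylinder at (-1, 5) contributes a regular 16-gon of circumradius 2 (area = (16/2)·2.000²·sin(360°/16) = 12.25 mm²); the cube at (3.5, 15.5) is absent (z outside [0.5, 15.5]); Taking the union: the 2 present regions are separate (no shared area or edge), so areas and boundary lengths simply add and each stays a separate island — area = 232.75 mm²; the cube at (8.5, 15.5) (footprint 20.5×29) is included at this height (area 594.50 mm²); Taking the intersection: the 20.5×29 cube at (8.5, 15.5) partially overlaps that combined region; clipping to the common part keeps 52.50 mm² — area = 52.50 mm²; (whole slice rotated 70° about Z — lengths, areas and connectivity unchanged). Checking containment: the cross-section at z = 18.96 is a subset of the cross-section at z = 11.76.

entirely on top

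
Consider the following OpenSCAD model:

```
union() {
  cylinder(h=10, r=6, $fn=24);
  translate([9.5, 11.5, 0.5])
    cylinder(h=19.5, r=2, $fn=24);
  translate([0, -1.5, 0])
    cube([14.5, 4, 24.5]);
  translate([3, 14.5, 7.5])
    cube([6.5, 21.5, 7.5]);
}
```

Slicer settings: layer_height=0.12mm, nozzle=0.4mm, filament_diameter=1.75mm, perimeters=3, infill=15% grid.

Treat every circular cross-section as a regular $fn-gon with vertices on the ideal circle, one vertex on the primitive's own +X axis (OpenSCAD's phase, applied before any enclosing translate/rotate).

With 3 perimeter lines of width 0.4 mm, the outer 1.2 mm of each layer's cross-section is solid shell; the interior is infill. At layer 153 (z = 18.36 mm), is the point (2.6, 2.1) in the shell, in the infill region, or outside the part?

shell

At z = 18.36 mm: the cylinder is not intersected at this z (z outside [0, 10]); the cylinder at (9.5, 11.5): section is a regular 24-gon, circumradius r=2; the 14.5×4 cube at (0, -1.5) contributes its full rectangle; the cube at (3, 14.5) does not reach this height (z outside [7.5, 15]); Merging all regions: the 2 present regions are separate (no shared area or edge), so areas and boundary lengths simply add and each stays a separate island — 2 connected regions. Overall, the cross-section has 2 separate islands. The nearest boundary edge runs (0.00, 2.50)→(14.50, 2.50); distance from the point to it = 0.40 mm. (Shell/infill is judged within the island containing the point — the largest one.) The point is inside the cross-section, 0.40 mm from the nearest boundary — within the 1.2 mm shell band (3 × 0.4).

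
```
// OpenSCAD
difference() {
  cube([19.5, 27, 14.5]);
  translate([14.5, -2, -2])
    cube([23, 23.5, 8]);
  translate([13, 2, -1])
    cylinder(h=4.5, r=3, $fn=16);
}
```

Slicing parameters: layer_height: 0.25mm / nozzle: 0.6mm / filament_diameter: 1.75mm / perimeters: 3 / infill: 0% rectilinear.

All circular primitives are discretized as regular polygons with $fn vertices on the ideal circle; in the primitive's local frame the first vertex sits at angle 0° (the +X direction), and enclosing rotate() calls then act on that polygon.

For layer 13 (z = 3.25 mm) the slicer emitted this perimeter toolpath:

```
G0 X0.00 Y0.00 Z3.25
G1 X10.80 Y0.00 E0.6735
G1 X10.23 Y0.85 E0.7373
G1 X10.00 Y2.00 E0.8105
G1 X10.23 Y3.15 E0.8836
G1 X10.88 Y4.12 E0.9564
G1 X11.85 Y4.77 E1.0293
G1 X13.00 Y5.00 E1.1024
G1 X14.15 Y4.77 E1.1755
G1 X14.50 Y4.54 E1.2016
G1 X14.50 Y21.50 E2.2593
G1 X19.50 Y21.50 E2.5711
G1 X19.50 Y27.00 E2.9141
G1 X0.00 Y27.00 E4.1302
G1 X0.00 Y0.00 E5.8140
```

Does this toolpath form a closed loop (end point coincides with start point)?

yes

Start point (G0): (0.00, 0.00). End point (last G1): the path returns to the start — closed.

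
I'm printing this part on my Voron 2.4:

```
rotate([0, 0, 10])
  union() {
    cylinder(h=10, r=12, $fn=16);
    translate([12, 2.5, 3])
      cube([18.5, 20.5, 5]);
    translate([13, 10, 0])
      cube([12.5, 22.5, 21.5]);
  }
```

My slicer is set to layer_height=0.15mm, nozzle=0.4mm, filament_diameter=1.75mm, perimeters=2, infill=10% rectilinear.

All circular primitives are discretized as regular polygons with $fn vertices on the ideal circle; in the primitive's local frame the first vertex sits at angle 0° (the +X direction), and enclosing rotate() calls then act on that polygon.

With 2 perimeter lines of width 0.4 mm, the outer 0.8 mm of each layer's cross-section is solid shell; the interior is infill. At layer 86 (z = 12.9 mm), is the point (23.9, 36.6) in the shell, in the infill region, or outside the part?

outside

At z = 12.9 mm: the cylinder does not reach this height (z outside [0, 10]); the cube at (12, 2.5) does not reach this height (z outside [3, 8]); the cube at (13, 10) (footprint 12.5×22.5) is included at this height; Combining (union): only the 12.5×22.5 cube at (13, 10) is present, so the union is just that shape — 1 connected region; (whole slice rotated 10° about Z — lengths, areas and connectivity unchanged). Overall, the cross-section is a single solid region. Undo the 10° rotation: the query point maps to (29.892, 31.894) in the un-rotated model frame. The nearest boundary edge runs (25.50, 10.00)→(25.50, 32.50); distance from the point to it = 4.39 mm. The point is not inside any of the regions above, so it lies outside the cross-section (4.39 mm from the nearest boundary).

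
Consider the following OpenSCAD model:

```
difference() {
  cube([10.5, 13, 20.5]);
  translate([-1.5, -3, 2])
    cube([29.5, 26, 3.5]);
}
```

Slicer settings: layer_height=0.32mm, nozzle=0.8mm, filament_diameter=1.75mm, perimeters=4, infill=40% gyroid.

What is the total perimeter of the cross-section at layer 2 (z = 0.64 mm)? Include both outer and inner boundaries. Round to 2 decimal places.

At z = 0.64 mm: the cube (footprint 10.5×13) is included at this height (perimeter 47.00 mm); the cube at (-1.5, -3) is absent (z outside [2, 5.5]); After the difference (first − rest): none of the subtracted shapes is present at this height, so the 10.5×13 cube is unchanged — boundary = 47.00 mm. Overall, the cross-section is a single solid region. Total boundary length (outer) = 47.00 mm.

47.00 mm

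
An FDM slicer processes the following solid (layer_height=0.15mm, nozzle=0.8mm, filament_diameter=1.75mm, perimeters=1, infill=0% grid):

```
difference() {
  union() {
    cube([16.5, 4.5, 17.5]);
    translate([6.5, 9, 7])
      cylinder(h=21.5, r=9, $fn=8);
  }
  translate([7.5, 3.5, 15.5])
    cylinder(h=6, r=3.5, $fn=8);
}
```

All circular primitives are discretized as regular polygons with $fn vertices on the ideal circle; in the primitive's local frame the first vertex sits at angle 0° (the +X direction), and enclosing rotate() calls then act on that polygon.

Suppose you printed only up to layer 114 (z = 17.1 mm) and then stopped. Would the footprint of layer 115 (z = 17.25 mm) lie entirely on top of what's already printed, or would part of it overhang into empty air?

entirely on top

Compare the two slices. At z = 17.1: the cube is present — its section is the full 16.5×4.5 rectangle (area 74.25 mm²); the r=9 cylinder at (6.5, 9) contributes a regular 8-gon of circumradius 9 (area = (8/2)·9.000²·sin(360°/8) = 229.10 mm²); Taking the union: the regions partially overlap — summed areas 303.35 mm² minus the doubly-counted overlap 41.45 mm² gives 261.90 mm² — area = 261.90 mm²; the r=3.5 cylinder at (7.5, 3.5) gives a regular 8-gon of circumradius 3.5 (constant along its height) (area = (8/2)·3.500²·sin(360°/8) = 34.65 mm²); Taking the first minus the rest: starting from the result so far (261.90 mm²), the r=3.5 cylinder at (7.5, 3.5) lies inside it touching the edge (removes its full 34.65 mm²) — area = 227.25 mm². At z = 17.25: the 16.5×4.5 cube contributes its full rectangle (area 74.25 mm²); the r=9 cylinder at (6.5, 9) contributes a regular 8-gon of circumradius 9 (area = (8/2)·9.000²·sin(360°/8) = 229.10 mm²); Merging all regions: the regions partially overlap — summed areas 303.35 mm² minus the doubly-counted overlap 41.45 mm² gives 261.90 mm² — area = 261.90 mm²; the r=3.5 cylinder at (7.5, 3.5) gives a regular 8-gon of circumradius 3.5 (constant along its height) (area = (8/2)·3.500²·sin(360°/8) = 34.65 mm²); Taking the first minus the rest: starting from the result so far (261.90 mm²), the r=3.5 cylinder at (7.5, 3.5) lies inside it touching the edge (removes its full 34.65 mm²) — area = 227.25 mm². Checking containment: the cross-section at z = 17.25 is a subset of the cross-section at z = 17.1.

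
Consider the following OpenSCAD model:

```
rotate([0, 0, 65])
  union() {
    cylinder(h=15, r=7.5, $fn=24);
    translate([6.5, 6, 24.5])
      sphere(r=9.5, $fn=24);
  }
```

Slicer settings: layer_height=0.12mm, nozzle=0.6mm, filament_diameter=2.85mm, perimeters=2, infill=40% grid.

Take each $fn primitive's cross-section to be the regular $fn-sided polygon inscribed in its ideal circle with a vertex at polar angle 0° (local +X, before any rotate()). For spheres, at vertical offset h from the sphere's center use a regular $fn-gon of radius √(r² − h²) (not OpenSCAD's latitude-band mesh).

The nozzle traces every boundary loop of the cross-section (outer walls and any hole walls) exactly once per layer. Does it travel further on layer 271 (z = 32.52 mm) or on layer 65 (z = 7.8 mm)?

Layer 271 (z = 32.52): the cylinder is not intersected at this z (z outside [0, 15]); the r=9.5 sphere at (6.5, 6) slices to a regular 24-gon of circumradius 5.092 (√(r²−h²) with h=8.02 from center) (perimeter = 2·24·5.092·sin(180°/24) = 31.90 mm); Taking the union: only the r=9.5 sphere at (6.5, 6) is present, so the union is just that shape — boundary = 31.90 mm; (whole slice rotated 65° about Z — lengths, areas and connectivity unchanged). So its perimeter = 31.90 mm. Layer 65 (z = 7.8): the cylinder: section is a regular 24-gon, circumradius r=7.5 (perimeter = 2·24·7.500·sin(180°/24) = 46.99 mm); the sphere at (6.5, 6) is not intersected at this z (|z−center|=16.700 > r=9.5); Taking the union: only the r=7.5 cylinder is present, so the union is just that shape — boundary = 46.99 mm; (rotated 65° about Z; rotation is an isometry so areas/perimeters/island counts are preserved). So its perimeter = 46.99 mm. Layer 65 is larger (46.99 vs 31.90 mm).

layer 65 (z = 7.8 mm)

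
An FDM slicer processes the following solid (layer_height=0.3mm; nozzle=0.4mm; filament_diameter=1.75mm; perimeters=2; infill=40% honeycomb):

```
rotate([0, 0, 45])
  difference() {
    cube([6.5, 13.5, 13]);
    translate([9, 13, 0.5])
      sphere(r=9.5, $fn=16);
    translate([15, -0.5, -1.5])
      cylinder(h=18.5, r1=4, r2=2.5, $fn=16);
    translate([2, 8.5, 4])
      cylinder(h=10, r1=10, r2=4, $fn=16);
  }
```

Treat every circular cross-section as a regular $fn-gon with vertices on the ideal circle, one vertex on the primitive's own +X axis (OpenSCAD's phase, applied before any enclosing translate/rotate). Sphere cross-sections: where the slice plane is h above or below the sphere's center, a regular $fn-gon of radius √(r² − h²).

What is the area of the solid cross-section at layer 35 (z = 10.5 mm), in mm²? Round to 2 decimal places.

At z = 10.5 mm: the cube (footprint 6.5×13.5) is included at this height (area 87.75 mm²); the sphere at (9, 13) is absent (|z−center|=10.000 > r=9.5); the cone at (15, -0.5) contributes a regular 16-gon of circumradius 3.027 (interpolated between r1=4 and r2=2.5 at t=0.649) (area = (16/2)·3.027²·sin(360°/16) = 28.05 mm²); the cone at (2, 8.5): at t=0.650 of its height the radius interpolates to r₁+(r₂−r₁)t = 6.100, giving a regular 16-gon of that circumradius (area = (16/2)·6.100²·sin(360°/16) = 113.92 mm²); Subtracting the remaining from the first: starting from the 6.5×13.5 cube (87.75 mm²), the cone at (15, -0.5) misses the remaining region (no effect); the cone at (2, 8.5) partially overlaps it — only the 68.12 mm² overlap (of its 113.92 mm²) is removed, clipping the outline — area = 19.63 mm²; (whole slice rotated 45° about Z — lengths, areas and connectivity unchanged). Overall, the cross-section has 2 separate islands. Net area = 19.63 mm².

19.63 mm²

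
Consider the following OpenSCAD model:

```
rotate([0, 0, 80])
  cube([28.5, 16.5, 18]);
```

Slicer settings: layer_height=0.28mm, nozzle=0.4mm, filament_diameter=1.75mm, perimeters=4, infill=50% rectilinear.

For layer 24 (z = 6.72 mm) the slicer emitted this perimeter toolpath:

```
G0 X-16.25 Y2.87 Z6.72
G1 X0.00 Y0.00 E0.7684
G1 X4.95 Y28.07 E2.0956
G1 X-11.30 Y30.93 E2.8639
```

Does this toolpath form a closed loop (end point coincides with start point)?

Start point (G0): (-16.25, 2.87). End point (last G1): the path does not return to the start — open.

no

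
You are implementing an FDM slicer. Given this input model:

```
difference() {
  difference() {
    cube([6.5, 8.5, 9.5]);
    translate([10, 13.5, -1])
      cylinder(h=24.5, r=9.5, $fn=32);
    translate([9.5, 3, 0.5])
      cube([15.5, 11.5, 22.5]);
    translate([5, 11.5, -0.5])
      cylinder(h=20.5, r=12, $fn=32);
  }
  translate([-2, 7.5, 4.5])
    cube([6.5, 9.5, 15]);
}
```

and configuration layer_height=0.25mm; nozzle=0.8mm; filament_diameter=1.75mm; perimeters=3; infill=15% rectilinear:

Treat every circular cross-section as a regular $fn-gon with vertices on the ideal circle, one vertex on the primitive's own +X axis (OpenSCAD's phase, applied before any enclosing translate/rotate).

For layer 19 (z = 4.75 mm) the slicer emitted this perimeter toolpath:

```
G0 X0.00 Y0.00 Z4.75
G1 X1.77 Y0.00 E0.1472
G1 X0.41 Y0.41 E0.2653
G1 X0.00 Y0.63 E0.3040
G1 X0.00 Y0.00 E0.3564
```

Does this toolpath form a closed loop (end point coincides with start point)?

Start point (G0): (0.00, 0.00). End point (last G1): the path returns to the start — closed.

yes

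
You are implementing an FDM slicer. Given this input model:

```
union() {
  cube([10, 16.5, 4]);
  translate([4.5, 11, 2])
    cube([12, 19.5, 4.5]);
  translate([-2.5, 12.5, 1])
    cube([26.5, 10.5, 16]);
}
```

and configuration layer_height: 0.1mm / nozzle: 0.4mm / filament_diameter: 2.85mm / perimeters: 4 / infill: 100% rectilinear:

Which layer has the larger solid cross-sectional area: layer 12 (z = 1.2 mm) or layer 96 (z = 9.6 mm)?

Layer 12 (z = 1.2): the cube is present — its section is the full 10×16.5 rectangle (area 165.00 mm²); the cube at (4.5, 11) is absent (z outside [2, 6.5]); the cube at (-2.5, 12.5) is present — its section is the full 26.5×10.5 rectangle (area 278.25 mm²); Taking the union: the regions partially overlap — summed areas 443.25 mm² minus the doubly-counted overlap 40.00 mm² gives 403.25 mm² — area = 403.25 mm². So its area = 403.25 mm². Layer 96 (z = 9.6): the cube is absent (z outside [0, 4]); the cube at (4.5, 11) is not intersected at this z (z outside [2, 6.5]); the cube at (-2.5, 12.5) (footprint 26.5×10.5) is included at this height (area 278.25 mm²); Merging all regions: only the 26.5×10.5 cube at (-2.5, 12.5) is present, so the union is just that shape — area = 278.25 mm². So its area = 278.25 mm². Layer 12 is larger (403.25 vs 278.25 mm²).

layer 12 (z = 1.2 mm)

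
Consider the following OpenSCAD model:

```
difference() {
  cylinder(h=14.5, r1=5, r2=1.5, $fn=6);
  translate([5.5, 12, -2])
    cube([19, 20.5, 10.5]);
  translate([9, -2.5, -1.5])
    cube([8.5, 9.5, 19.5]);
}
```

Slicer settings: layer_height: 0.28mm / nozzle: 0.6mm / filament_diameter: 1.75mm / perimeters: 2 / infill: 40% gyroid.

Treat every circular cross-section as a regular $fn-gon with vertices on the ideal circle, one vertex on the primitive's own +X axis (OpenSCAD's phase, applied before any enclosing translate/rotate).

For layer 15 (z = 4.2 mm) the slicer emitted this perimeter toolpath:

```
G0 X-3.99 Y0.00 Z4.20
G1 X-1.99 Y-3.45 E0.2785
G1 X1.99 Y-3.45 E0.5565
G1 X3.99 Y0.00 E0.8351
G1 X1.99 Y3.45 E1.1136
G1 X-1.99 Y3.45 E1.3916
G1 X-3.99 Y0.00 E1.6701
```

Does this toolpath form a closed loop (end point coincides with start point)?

yes

Start point (G0): (-3.99, 0.00). End point (last G1): the path returns to the start — closed.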